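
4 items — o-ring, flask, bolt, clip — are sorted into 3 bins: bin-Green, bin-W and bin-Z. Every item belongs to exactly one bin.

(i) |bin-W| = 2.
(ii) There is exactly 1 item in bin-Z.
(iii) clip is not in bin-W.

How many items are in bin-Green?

1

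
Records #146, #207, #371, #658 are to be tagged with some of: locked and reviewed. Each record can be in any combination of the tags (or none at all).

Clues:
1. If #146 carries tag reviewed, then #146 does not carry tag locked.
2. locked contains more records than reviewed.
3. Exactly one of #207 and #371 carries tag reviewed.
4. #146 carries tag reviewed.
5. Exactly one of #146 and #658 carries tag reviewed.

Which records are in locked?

locked = {#207, #371, #658}

From (4): #146 ∈ reviewed.
(1): #146 ∉ locked.
(5) (exactly one): #658 ∉ reviewed.
Suppose #207 ∉ locked: no assignment then satisfies all the clues, so #207 ∈ locked.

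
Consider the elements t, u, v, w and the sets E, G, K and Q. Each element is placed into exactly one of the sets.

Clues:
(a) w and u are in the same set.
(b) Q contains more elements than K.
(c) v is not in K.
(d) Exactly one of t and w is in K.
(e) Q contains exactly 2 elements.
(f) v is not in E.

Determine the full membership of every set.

From (c): v ∉ K.
From (f): v ∉ E.
Suppose t ∈ E: no assignment then satisfies all the clues, so t ∉ E.

E = {}; G = {v}; K = {t}; Q = {u, w}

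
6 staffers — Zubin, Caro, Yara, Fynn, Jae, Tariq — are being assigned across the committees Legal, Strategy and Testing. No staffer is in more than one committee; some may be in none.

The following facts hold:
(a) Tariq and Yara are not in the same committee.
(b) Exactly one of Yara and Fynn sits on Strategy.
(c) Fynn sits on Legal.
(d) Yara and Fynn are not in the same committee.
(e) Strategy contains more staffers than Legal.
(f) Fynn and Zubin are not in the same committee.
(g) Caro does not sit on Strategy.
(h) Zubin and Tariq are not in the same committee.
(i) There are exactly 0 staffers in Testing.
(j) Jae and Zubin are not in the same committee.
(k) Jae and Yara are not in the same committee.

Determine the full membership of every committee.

Legal = {Fynn}; Strategy = {Yara, Zubin}; Testing = {}

From (c): Fynn ∈ Legal.
From (g): Caro ∉ Strategy.
(b) (exactly one): Yara ∈ Strategy.
(f): Zubin ∉ Legal.
(i): Testing already has 0, so the rest are out.
(k): Jae ∉ Strategy.
(a): Tariq ∉ Strategy.
Suppose Zubin ∉ Strategy: no assignment then satisfies all the clues, so Zubin ∈ Strategy.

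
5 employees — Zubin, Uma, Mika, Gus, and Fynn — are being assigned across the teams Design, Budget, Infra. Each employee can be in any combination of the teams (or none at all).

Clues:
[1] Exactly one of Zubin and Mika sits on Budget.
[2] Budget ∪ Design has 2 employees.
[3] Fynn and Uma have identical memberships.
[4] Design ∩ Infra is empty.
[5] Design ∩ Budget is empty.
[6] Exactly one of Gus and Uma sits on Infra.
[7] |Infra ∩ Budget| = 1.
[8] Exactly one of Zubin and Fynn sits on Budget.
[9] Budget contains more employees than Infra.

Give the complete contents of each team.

Design = {}; Budget = {Gus, Zubin}; Infra = {Gus}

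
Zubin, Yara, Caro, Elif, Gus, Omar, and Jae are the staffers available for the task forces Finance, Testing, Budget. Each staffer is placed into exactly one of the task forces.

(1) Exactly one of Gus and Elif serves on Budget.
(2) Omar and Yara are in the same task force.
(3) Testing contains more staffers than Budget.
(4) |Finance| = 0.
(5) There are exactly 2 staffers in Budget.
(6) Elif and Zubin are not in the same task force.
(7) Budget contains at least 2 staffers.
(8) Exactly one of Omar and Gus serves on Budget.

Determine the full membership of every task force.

(4): Finance already has 0, so the rest are out.
Suppose Zubin ∈ Testing: no assignment then satisfies all the clues, so Zubin ∉ Testing.

Finance = {}; Testing = {Caro, Elif, Jae, Omar, Yara}; Budget = {Gus, Zubin}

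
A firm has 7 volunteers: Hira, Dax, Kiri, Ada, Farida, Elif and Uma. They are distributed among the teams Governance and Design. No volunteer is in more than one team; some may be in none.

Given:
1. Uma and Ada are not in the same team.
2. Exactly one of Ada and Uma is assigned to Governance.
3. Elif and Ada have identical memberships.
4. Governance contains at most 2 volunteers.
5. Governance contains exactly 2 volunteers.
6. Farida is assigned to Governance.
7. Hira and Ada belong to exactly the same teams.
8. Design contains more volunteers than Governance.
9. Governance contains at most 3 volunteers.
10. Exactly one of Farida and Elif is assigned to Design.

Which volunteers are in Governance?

Governance = {Farida, Uma}

From (6): Farida ∈ Governance.
(10) (exactly one): Elif ∈ Design.
(3): Ada matches Elif: Ada ∉ Governance.
(3): Ada matches Elif: Ada ∈ Design.
(7): Hira matches Ada: Hira ∉ Governance.
(7): Hira matches Ada: Hira ∈ Design.
(1): Uma ∉ Design.
(2) (exactly one): Uma ∈ Governance.
(4): Governance already has 2, so the rest are out.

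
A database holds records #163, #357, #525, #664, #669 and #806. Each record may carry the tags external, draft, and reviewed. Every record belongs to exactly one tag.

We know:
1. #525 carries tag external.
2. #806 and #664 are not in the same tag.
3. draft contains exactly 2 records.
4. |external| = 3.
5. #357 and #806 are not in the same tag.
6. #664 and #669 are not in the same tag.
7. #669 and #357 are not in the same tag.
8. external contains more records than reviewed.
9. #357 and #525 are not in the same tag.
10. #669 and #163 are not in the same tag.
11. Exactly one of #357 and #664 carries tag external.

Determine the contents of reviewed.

reviewed = {#357}

From (1): #525 ∈ external.
(9): #357 ∉ external.
(11) (exactly one): #664 ∈ external.
(2): #806 ∉ external.
(6): #669 ∉ external.
(4): only 3 candidates remain for external, so all are in.
Suppose #357 ∉ reviewed: no assignment then satisfies all the clues, so #357 ∈ reviewed.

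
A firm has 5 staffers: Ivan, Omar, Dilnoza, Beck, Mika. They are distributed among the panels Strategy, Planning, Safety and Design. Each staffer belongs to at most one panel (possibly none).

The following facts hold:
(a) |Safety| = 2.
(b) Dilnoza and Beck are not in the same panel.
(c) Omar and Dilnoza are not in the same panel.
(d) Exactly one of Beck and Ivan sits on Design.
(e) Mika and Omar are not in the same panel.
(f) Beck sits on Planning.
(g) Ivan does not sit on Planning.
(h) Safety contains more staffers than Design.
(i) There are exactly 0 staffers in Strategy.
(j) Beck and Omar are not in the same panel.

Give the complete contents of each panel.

Strategy = {}; Planning = {Beck}; Safety = {Dilnoza, Mika}; Design = {Ivan}

From (f): Beck ∈ Planning.
From (g): Ivan ∉ Planning.
(b): Dilnoza ∉ Planning.
(d) (exactly one): Ivan ∈ Design.
(i): Strategy already has 0, so the rest are out.
(j): Omar ∉ Planning.
Suppose Omar ∈ Safety: no assignment then satisfies all the clues, so Omar ∉ Safety.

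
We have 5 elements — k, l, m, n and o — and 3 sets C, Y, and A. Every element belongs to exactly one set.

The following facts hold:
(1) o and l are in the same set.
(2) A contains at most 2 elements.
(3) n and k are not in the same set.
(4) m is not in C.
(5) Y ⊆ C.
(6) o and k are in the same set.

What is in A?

A = {m, n}

From (4): m ∉ C.
(5) contrapositive: m ∉ Y.
Only one set left: m ∈ A.
Suppose k ∈ A: no assignment then satisfies all the clues, so k ∉ A.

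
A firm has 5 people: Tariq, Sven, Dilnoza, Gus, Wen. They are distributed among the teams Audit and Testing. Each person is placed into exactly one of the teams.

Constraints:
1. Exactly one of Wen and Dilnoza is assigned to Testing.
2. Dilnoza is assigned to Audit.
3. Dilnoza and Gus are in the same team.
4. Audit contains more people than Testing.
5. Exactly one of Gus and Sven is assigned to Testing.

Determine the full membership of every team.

Audit = {Dilnoza, Gus, Tariq}; Testing = {Sven, Wen}

From (2): Dilnoza ∈ Audit.
(1) (exactly one): Wen ∈ Testing.
(3): Gus matches Dilnoza: Gus ∈ Audit.
(5) (exactly one): Sven ∈ Testing.
Suppose Tariq ∉ Audit: no assignment then satisfies all the clues, so Tariq ∈ Audit.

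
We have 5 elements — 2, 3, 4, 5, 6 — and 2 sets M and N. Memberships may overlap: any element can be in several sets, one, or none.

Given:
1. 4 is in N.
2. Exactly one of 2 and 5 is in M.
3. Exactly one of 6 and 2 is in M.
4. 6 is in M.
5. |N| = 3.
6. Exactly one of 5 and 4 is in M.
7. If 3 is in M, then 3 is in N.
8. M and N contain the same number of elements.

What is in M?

From (1): 4 ∈ N.
From (4): 6 ∈ M.
(3) (exactly one): 2 ∉ M.
(2) (exactly one): 5 ∈ M.
(6) (exactly one): 4 ∉ M.
Suppose 3 ∉ M: no assignment then satisfies all the clues, so 3 ∈ M.

M = {3, 5, 6}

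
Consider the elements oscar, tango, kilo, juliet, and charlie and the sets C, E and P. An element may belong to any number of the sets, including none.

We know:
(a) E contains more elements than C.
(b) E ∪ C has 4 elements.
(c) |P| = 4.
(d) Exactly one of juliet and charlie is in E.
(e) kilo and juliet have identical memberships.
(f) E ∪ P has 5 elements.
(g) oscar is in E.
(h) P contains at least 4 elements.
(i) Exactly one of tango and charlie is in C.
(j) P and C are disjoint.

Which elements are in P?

P = {charlie, juliet, kilo, oscar}

From (g): oscar ∈ E.
Suppose oscar ∉ P: no assignment then satisfies all the clues, so oscar ∈ P.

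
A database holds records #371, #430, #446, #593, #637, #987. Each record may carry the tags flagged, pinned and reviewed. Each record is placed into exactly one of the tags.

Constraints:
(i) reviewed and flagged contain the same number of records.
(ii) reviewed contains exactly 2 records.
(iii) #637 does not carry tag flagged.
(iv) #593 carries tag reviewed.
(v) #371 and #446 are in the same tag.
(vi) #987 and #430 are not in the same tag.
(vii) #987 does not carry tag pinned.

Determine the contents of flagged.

flagged = {#371, #446}

From (iii): #637 ∉ flagged.
From (iv): #593 ∈ reviewed.
From (vii): #987 ∉ pinned.
Suppose #371 ∉ flagged: no assignment then satisfies all the clues, so #371 ∈ flagged.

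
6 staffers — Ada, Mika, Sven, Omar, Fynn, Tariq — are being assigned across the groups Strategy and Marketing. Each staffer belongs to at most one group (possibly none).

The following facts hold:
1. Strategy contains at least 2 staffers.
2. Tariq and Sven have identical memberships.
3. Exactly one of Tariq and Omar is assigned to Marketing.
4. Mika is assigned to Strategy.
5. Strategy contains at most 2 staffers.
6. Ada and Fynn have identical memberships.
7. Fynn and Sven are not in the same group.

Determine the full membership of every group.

Strategy = {Mika, Omar}; Marketing = {Sven, Tariq}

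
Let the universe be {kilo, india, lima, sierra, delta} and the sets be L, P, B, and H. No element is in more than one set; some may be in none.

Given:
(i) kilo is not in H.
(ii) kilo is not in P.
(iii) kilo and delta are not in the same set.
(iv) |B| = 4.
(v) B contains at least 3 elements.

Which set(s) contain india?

india: B

From (i): kilo ∉ H.
From (ii): kilo ∉ P.
Suppose india ∈ L: no assignment then satisfies all the clues, so india ∉ L.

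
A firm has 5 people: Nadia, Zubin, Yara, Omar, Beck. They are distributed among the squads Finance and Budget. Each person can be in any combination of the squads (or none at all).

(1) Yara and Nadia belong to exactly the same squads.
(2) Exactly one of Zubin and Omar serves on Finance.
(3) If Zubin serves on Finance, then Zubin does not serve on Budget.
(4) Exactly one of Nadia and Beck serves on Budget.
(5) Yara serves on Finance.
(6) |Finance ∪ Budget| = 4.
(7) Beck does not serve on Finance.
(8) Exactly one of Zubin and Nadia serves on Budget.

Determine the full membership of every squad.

From (5): Yara ∈ Finance.
From (7): Beck ∉ Finance.
(1): Nadia matches Yara: Nadia ∈ Finance.
Suppose Nadia ∉ Budget: no assignment then satisfies all the clues, so Nadia ∈ Budget.

Finance = {Nadia, Yara, Zubin}; Budget = {Nadia, Omar, Yara}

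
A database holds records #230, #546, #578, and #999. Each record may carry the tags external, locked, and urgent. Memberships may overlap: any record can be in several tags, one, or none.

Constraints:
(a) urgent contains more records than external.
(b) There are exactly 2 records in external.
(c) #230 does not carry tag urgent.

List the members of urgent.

urgent = {#546, #578, #999}

From (c): #230 ∉ urgent.
Suppose #546 ∉ urgent: no assignment then satisfies all the clues, so #546 ∈ urgent.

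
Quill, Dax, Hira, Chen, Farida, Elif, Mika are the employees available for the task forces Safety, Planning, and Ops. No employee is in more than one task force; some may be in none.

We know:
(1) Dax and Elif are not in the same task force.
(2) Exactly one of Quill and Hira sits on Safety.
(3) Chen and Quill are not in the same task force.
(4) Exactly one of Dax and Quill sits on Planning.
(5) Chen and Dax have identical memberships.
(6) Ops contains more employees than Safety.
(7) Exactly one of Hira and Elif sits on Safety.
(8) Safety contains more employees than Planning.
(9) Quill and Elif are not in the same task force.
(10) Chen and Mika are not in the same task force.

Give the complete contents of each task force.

Safety = {Hira, Mika}; Planning = {Quill}; Ops = {Chen, Dax, Farida}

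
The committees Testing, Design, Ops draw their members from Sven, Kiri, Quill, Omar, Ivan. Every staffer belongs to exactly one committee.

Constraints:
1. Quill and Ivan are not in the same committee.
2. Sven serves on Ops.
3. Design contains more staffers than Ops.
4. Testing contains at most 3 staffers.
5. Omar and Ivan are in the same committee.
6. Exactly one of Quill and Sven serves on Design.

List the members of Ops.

Ops = {Sven}

From (2): Sven ∈ Ops.
(6) (exactly one): Quill ∈ Design.
(1): Ivan ∉ Design.
(5): Omar matches Ivan: Omar ∉ Design.
Suppose Kiri ∈ Ops: no assignment then satisfies all the clues, so Kiri ∉ Ops.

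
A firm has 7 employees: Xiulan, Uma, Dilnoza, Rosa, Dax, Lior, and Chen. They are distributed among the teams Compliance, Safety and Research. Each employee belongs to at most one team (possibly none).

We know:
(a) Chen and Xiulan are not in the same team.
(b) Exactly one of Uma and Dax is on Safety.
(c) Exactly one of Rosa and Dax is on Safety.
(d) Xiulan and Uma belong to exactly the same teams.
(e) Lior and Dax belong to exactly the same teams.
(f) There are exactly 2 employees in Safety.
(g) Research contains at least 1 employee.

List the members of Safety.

Safety = {Dax, Lior}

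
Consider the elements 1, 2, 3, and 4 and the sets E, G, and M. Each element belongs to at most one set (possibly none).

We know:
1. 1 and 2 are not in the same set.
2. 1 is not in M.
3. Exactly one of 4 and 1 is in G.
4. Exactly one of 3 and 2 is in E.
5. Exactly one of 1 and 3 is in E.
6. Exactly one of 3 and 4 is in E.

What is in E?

E = {3}

From (2): 1 ∉ M.
Suppose 1 ∈ E: no assignment then satisfies all the clues, so 1 ∉ E.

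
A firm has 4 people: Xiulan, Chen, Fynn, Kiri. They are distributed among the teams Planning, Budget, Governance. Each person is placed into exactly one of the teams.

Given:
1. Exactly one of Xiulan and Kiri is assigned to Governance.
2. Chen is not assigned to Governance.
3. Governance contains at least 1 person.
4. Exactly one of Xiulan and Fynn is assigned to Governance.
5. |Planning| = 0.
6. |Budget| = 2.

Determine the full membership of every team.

Planning = {}; Budget = {Chen, Xiulan}; Governance = {Fynn, Kiri}

From (2): Chen ∉ Governance.
(5): Planning already has 0, so the rest are out.
Only one team left: Chen ∈ Budget.
Suppose Xiulan ∉ Budget: no assignment then satisfies all the clues, so Xiulan ∈ Budget.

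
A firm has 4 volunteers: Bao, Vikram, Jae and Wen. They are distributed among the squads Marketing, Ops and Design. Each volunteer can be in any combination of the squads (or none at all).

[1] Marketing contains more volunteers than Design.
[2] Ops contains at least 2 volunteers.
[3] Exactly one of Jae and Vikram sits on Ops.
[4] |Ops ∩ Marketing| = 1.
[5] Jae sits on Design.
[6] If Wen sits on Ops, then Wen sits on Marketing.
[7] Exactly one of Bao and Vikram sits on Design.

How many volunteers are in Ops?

2

From (5): Jae ∈ Design.
Suppose Wen ∉ Marketing: no assignment then satisfies all the clues, so Wen ∈ Marketing.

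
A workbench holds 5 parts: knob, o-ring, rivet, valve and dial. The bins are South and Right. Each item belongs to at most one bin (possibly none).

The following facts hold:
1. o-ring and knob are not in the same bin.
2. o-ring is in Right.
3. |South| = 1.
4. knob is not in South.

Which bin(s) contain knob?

knob: none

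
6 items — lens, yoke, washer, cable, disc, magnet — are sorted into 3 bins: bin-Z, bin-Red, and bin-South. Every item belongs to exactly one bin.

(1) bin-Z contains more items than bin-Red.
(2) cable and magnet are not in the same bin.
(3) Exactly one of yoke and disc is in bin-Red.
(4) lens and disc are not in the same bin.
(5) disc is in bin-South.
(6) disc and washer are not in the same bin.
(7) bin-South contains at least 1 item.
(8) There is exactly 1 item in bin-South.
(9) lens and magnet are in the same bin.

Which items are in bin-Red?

bin-Red = {cable, yoke}

From (5): disc ∈ bin-South.
(3) (exactly one): yoke ∈ bin-Red.
(4): lens ∉ bin-South.
(6): washer ∉ bin-South.
(8): bin-South already has 1, so the rest are out.
Suppose lens ∈ bin-Red: no assignment then satisfies all the clues, so lens ∉ bin-Red.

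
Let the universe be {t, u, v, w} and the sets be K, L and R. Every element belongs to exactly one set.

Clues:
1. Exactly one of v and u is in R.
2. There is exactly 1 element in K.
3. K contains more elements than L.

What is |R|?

3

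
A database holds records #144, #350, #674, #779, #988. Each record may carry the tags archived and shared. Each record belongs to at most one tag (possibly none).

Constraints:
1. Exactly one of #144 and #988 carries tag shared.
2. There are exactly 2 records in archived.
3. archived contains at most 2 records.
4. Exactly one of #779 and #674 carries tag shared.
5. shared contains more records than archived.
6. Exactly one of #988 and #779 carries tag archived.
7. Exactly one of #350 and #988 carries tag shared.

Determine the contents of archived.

archived = {#674, #988}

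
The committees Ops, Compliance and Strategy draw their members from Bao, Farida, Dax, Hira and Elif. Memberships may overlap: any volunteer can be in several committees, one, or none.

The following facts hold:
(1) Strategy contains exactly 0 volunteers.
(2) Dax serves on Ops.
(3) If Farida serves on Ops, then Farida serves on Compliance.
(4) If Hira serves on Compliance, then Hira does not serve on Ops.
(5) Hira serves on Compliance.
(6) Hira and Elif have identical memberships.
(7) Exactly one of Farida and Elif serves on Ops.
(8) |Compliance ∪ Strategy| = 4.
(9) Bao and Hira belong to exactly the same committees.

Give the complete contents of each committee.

From (2): Dax ∈ Ops.
From (5): Hira ∈ Compliance.
(1): Strategy already has 0, so the rest are out.
(4): Hira ∉ Ops.
(6): Elif matches Hira: Elif ∉ Ops.
(6): Elif matches Hira: Elif ∈ Compliance.
(7) (exactly one): Farida ∈ Ops.
(9): Bao matches Hira: Bao ∉ Ops.
(9): Bao matches Hira: Bao ∈ Compliance.
(3): Farida ∈ Compliance.
Suppose Dax ∈ Compliance: no assignment then satisfies all the clues, so Dax ∉ Compliance.

Ops = {Dax, Farida}; Compliance = {Bao, Elif, Farida, Hira}; Strategy = {}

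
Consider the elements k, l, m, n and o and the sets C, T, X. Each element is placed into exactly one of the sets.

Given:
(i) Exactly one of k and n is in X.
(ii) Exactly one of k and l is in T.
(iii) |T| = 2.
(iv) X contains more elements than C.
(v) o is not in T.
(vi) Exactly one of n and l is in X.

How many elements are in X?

2

From (v): o ∉ T.
Suppose k ∈ X: no assignment then satisfies all the clues, so k ∉ X.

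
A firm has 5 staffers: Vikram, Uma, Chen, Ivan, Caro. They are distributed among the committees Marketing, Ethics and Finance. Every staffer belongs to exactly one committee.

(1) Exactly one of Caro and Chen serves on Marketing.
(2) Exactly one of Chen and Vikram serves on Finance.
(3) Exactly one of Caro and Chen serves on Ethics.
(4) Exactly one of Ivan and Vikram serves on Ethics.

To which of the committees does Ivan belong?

Ivan: Ethics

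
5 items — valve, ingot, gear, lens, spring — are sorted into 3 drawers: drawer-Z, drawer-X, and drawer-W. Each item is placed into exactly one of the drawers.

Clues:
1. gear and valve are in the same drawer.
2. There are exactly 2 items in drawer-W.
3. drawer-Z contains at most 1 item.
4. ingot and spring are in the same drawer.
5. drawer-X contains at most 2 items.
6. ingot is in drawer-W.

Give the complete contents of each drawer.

drawer-Z = {lens}; drawer-X = {gear, valve}; drawer-W = {ingot, spring}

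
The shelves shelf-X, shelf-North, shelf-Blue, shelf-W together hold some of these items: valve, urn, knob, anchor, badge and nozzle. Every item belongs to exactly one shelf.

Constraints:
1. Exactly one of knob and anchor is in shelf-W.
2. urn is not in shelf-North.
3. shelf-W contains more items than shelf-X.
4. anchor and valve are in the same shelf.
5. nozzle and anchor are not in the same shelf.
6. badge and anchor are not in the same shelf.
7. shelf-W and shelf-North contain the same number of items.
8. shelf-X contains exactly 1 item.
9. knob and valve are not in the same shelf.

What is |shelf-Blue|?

From (2): urn ∉ shelf-North.
Suppose valve ∈ shelf-X: no assignment then satisfies all the clues, so valve ∉ shelf-X.

1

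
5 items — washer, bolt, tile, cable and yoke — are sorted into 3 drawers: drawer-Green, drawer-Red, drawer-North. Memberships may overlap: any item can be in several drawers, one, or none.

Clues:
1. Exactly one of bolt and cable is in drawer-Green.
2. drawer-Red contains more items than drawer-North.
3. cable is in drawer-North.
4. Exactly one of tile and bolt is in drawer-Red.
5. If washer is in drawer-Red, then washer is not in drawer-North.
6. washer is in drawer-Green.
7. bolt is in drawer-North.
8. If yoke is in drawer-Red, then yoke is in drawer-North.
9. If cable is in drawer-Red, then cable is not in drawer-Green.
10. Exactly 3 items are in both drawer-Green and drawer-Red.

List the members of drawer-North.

drawer-North = {bolt, cable, yoke}

From (3): cable ∈ drawer-North.
From (6): washer ∈ drawer-Green.
From (7): bolt ∈ drawer-North.
Suppose washer ∈ drawer-North: no assignment then satisfies all the clues, so washer ∉ drawer-North.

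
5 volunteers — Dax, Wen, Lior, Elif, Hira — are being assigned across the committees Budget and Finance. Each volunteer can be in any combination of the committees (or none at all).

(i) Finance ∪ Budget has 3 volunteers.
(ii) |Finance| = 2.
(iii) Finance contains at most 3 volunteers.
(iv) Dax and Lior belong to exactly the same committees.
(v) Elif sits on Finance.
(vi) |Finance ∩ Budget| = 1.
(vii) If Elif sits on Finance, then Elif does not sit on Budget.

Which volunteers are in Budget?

Budget = {Hira, Wen}

From (v): Elif ∈ Finance.
(vii): Elif ∉ Budget.
Suppose Dax ∈ Budget: no assignment then satisfies all the clues, so Dax ∉ Budget.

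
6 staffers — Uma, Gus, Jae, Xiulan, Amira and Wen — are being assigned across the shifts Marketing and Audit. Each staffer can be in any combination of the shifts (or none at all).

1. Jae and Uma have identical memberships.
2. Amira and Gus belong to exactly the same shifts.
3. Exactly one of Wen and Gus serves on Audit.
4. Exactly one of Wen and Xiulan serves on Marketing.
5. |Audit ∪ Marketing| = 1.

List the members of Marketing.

Marketing = {Wen}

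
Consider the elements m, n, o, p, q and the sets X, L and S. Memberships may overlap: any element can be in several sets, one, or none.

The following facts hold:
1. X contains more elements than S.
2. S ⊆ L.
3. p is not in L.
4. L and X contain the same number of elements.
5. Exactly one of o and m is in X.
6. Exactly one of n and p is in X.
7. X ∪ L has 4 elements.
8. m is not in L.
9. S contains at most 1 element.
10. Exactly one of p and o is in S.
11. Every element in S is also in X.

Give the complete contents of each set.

From (3): p ∉ L.
From (8): m ∉ L.
(2) contrapositive: m ∉ S.
(2) contrapositive: p ∉ S.
(10) (exactly one): o ∈ S.
(11) with o ∈ S: o ∈ X.
(2) with o ∈ S: o ∈ L.
(5) (exactly one): m ∉ X.
(9): S already has 1, so the rest are out.
Suppose n ∈ X: no assignment then satisfies all the clues, so n ∉ X.

X = {o, p, q}; L = {n, o, q}; S = {o}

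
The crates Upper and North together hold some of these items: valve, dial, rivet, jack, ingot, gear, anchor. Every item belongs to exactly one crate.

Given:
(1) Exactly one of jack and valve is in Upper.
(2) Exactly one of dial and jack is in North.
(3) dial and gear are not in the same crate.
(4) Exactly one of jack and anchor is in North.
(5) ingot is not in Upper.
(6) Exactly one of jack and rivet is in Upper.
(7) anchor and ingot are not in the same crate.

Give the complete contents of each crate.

Upper = {anchor, dial, rivet, valve}; North = {gear, ingot, jack}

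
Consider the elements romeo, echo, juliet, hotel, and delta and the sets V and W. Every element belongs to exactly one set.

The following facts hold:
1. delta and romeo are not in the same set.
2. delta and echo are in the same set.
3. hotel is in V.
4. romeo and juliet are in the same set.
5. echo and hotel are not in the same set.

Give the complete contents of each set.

V = {hotel, juliet, romeo}; W = {delta, echo}

From (3): hotel ∈ V.
(5): echo ∉ V.
Only one set left: echo ∈ W.
(2): delta matches echo: delta ∉ V.
(2): delta matches echo: delta ∈ W.
(1): romeo ∉ W.
(4): juliet matches romeo: juliet ∉ W.
Only one set left: romeo ∈ V.
Only one set left: juliet ∈ V.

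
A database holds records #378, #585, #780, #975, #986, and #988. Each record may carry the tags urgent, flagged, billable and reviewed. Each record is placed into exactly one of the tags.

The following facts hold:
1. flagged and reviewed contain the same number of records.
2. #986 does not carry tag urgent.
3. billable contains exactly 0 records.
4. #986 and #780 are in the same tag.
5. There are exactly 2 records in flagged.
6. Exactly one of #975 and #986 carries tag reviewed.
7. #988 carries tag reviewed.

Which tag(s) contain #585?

#585: urgent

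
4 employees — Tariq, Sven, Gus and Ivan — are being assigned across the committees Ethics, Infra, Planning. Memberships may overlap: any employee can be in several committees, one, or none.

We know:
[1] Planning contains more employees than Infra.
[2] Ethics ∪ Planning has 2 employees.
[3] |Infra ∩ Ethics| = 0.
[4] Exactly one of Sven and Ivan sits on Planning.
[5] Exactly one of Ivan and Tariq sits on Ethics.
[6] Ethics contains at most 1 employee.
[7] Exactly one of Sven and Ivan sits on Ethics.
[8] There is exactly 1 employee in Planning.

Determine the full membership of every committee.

Ethics = {Ivan}; Infra = {}; Planning = {Sven}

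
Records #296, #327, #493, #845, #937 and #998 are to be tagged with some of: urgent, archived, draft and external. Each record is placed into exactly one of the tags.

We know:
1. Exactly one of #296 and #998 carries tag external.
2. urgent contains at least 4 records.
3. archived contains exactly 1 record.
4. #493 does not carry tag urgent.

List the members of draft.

draft = {}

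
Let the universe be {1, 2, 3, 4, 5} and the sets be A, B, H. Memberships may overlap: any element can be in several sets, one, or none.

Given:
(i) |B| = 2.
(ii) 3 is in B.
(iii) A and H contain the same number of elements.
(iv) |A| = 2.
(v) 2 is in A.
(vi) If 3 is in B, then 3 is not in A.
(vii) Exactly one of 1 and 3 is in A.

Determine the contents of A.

A = {1, 2}

From (ii): 3 ∈ B.
From (v): 2 ∈ A.
(vi): 3 ∉ A.
(vii) (exactly one): 1 ∈ A.
(iv): A already has 2, so the rest are out.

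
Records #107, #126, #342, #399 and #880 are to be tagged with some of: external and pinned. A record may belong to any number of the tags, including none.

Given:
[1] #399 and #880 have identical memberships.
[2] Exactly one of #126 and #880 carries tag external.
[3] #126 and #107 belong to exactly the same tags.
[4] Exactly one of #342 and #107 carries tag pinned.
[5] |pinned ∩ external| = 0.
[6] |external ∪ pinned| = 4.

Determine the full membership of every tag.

external = {#399, #880}; pinned = {#107, #126}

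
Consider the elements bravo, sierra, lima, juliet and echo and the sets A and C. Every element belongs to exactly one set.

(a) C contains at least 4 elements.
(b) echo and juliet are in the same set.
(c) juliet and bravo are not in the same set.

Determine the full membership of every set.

A = {bravo}; C = {echo, juliet, lima, sierra}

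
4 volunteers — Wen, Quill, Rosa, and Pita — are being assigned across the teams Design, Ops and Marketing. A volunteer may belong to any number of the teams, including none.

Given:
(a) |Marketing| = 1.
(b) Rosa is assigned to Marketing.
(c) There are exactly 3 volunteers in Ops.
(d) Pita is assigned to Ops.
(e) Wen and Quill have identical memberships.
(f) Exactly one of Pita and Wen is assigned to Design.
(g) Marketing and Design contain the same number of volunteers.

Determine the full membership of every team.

Design = {Pita}; Ops = {Pita, Quill, Wen}; Marketing = {Rosa}

From (b): Rosa ∈ Marketing.
From (d): Pita ∈ Ops.
(a): Marketing already has 1, so the rest are out.
Suppose Wen ∈ Design: no assignment then satisfies all the clues, so Wen ∉ Design.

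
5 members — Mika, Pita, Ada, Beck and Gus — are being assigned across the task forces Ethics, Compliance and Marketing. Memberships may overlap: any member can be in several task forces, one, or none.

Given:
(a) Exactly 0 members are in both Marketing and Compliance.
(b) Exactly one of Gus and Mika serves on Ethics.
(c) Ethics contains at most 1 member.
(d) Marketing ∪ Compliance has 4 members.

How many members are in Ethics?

1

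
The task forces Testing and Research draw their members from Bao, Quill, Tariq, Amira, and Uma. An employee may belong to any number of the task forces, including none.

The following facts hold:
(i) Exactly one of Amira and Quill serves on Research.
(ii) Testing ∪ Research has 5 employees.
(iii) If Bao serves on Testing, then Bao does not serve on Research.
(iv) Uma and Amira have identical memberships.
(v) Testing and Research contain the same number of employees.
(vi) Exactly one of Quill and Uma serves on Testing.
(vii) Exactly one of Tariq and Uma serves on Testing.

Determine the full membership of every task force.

Testing = {Bao, Quill, Tariq}; Research = {Amira, Tariq, Uma}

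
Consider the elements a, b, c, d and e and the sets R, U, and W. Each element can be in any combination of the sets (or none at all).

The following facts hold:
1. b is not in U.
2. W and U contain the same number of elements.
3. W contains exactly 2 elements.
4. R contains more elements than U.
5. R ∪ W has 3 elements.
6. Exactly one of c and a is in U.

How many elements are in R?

3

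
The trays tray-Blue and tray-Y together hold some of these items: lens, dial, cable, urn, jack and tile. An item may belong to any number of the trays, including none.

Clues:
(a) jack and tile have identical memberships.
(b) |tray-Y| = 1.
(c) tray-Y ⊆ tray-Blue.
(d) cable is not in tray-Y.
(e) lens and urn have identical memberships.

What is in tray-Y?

tray-Y = {dial}

From (d): cable ∉ tray-Y.
Suppose lens ∈ tray-Y: no assignment then satisfies all the clues, so lens ∉ tray-Y.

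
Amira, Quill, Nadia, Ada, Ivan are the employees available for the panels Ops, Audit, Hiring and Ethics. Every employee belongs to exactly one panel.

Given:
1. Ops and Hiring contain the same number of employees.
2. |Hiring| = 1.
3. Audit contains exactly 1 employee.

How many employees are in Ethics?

2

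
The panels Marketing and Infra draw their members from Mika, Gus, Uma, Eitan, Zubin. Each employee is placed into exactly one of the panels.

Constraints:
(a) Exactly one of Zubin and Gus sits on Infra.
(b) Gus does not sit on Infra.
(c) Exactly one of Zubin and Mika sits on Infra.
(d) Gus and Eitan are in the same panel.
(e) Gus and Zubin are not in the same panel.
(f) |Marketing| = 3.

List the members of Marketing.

Marketing = {Eitan, Gus, Mika}

From (b): Gus ∉ Infra.
(a) (exactly one): Zubin ∈ Infra.
(c) (exactly one): Mika ∉ Infra.
(d): Eitan matches Gus: Eitan ∉ Infra.
Only one panel left: Mika ∈ Marketing.
Only one panel left: Gus ∈ Marketing.
Only one panel left: Eitan ∈ Marketing.
(f): Marketing already has 3, so the rest are out.
Only one panel left: Uma ∈ Infra.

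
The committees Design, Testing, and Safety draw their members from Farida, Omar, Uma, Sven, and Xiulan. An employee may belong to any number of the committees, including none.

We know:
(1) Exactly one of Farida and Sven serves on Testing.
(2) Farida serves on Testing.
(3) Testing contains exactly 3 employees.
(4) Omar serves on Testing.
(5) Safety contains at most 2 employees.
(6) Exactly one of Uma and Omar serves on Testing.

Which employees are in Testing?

Testing = {Farida, Omar, Xiulan}

From (2): Farida ∈ Testing.
From (4): Omar ∈ Testing.
(1) (exactly one): Sven ∉ Testing.
(6) (exactly one): Uma ∉ Testing.
(3): only 3 candidates remain for Testing, so all are in.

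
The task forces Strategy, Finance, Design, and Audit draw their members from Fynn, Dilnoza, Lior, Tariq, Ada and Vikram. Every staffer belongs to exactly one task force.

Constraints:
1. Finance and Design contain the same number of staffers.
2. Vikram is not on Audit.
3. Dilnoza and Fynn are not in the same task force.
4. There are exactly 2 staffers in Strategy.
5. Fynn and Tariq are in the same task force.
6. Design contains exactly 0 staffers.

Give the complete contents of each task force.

Strategy = {Dilnoza, Vikram}; Finance = {}; Design = {}; Audit = {Ada, Fynn, Lior, Tariq}

From (2): Vikram ∉ Audit.
(6): Design already has 0, so the rest are out.
Suppose Fynn ∈ Strategy: no assignment then satisfies all the clues, so Fynn ∉ Strategy.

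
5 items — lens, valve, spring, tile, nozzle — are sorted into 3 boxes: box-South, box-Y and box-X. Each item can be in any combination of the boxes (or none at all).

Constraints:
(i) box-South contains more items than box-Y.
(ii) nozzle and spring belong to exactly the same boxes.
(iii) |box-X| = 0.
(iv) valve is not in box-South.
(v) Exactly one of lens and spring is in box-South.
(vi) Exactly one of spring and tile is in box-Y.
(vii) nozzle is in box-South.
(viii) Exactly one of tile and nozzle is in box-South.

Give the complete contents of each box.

box-South = {nozzle, spring}; box-Y = {tile}; box-X = {}

From (iv): valve ∉ box-South.
From (vii): nozzle ∈ box-South.
(ii): spring matches nozzle: spring ∈ box-South.
(iii): box-X already has 0, so the rest are out.
(v) (exactly one): lens ∉ box-South.
(viii) (exactly one): tile ∉ box-South.
Suppose lens ∈ box-Y: no assignment then satisfies all the clues, so lens ∉ box-Y.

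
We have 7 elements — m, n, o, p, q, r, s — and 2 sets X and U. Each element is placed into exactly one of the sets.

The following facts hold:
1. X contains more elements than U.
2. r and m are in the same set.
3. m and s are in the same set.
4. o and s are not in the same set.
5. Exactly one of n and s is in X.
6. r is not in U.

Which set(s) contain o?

From (6): r ∉ U.
(2): m matches r: m ∉ U.
(3): s matches m: s ∉ U.
Only one set left: m ∈ X.
Only one set left: r ∈ X.
Only one set left: s ∈ X.
(4): o ∉ X.
(5) (exactly one): n ∉ X.
Only one set left: n ∈ U.
Only one set left: o ∈ U.

o: U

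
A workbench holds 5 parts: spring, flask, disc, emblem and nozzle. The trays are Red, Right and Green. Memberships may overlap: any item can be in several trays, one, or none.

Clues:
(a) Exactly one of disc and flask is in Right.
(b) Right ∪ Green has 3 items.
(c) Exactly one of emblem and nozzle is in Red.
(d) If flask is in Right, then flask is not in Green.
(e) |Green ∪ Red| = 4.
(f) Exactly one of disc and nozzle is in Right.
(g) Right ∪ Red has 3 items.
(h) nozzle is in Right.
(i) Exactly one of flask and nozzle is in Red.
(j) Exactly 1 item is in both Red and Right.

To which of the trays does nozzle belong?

nozzle: Green, Right

From (h): nozzle ∈ Right.
(f) (exactly one): disc ∉ Right.
(a) (exactly one): flask ∈ Right.
(d): flask ∉ Green.
Suppose nozzle ∈ Red: no assignment then satisfies all the clues, so nozzle ∉ Red.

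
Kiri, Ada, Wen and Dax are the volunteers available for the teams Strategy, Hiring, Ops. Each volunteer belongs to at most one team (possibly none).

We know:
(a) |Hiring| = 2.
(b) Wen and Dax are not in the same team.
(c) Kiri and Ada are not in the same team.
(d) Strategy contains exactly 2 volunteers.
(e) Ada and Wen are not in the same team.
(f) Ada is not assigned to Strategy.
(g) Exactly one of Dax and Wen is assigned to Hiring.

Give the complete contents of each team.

Strategy = {Kiri, Wen}; Hiring = {Ada, Dax}; Ops = {}

From (f): Ada ∉ Strategy.
Suppose Kiri ∉ Strategy: no assignment then satisfies all the clues, so Kiri ∈ Strategy.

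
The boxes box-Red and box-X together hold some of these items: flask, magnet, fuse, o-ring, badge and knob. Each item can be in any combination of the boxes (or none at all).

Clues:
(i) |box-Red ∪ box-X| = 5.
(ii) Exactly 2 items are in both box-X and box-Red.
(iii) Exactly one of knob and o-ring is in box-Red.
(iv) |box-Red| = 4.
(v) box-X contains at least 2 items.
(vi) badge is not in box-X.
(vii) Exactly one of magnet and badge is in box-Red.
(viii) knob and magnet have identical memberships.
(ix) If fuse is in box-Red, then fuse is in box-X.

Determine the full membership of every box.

box-Red = {flask, fuse, knob, magnet}; box-X = {flask, fuse, o-ring}

From (vi): badge ∉ box-X.
Suppose flask ∉ box-Red: no assignment then satisfies all the clues, so flask ∈ box-Red.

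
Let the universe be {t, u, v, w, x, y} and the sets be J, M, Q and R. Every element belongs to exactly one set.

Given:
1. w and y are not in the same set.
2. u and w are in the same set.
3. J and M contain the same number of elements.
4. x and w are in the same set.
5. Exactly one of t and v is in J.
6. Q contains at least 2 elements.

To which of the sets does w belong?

w: Q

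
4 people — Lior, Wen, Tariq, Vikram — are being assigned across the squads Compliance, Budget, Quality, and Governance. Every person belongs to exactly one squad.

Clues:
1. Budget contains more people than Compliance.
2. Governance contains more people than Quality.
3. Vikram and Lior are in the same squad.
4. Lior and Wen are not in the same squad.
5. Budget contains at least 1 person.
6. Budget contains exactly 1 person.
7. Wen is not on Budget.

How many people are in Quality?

1

From (7): Wen ∉ Budget.
Suppose Lior ∈ Compliance: no assignment then satisfies all the clues, so Lior ∉ Compliance.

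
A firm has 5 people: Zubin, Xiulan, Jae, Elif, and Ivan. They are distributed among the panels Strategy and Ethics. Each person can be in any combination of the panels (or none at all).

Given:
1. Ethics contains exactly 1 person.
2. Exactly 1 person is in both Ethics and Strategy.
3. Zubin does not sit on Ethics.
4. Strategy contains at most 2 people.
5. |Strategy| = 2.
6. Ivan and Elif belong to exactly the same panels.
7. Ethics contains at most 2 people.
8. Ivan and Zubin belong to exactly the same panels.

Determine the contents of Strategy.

Strategy = {Jae, Xiulan}

From (3): Zubin ∉ Ethics.
(8): Ivan matches Zubin: Ivan ∉ Ethics.
(6): Elif matches Ivan: Elif ∉ Ethics.
Suppose Zubin ∈ Strategy: no assignment then satisfies all the clues, so Zubin ∉ Strategy.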